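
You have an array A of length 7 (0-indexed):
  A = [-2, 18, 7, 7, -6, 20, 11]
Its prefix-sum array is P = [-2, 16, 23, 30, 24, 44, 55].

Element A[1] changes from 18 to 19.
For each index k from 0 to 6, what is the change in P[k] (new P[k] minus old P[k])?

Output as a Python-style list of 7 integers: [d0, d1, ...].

Element change: A[1] 18 -> 19, delta = 1
For k < 1: P[k] unchanged, delta_P[k] = 0
For k >= 1: P[k] shifts by exactly 1
Delta array: [0, 1, 1, 1, 1, 1, 1]

Answer: [0, 1, 1, 1, 1, 1, 1]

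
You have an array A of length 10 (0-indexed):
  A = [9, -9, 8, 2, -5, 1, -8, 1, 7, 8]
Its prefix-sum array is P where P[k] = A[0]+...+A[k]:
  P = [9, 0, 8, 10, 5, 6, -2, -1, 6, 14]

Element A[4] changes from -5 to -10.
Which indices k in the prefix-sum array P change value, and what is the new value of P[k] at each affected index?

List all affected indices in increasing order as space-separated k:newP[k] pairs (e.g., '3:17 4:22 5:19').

P[k] = A[0] + ... + A[k]
P[k] includes A[4] iff k >= 4
Affected indices: 4, 5, ..., 9; delta = -5
  P[4]: 5 + -5 = 0
  P[5]: 6 + -5 = 1
  P[6]: -2 + -5 = -7
  P[7]: -1 + -5 = -6
  P[8]: 6 + -5 = 1
  P[9]: 14 + -5 = 9

Answer: 4:0 5:1 6:-7 7:-6 8:1 9:9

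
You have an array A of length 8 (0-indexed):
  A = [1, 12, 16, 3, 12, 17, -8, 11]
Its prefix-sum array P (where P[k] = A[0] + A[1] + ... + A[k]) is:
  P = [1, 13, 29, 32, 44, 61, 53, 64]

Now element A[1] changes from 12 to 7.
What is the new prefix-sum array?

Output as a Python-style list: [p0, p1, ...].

Answer: [1, 8, 24, 27, 39, 56, 48, 59]

Derivation:
Change: A[1] 12 -> 7, delta = -5
P[k] for k < 1: unchanged (A[1] not included)
P[k] for k >= 1: shift by delta = -5
  P[0] = 1 + 0 = 1
  P[1] = 13 + -5 = 8
  P[2] = 29 + -5 = 24
  P[3] = 32 + -5 = 27
  P[4] = 44 + -5 = 39
  P[5] = 61 + -5 = 56
  P[6] = 53 + -5 = 48
  P[7] = 64 + -5 = 59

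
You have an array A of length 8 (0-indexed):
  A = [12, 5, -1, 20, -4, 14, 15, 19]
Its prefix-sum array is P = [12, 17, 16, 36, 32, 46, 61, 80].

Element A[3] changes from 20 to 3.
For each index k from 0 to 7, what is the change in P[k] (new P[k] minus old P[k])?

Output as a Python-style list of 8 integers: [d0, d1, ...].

Answer: [0, 0, 0, -17, -17, -17, -17, -17]

Derivation:
Element change: A[3] 20 -> 3, delta = -17
For k < 3: P[k] unchanged, delta_P[k] = 0
For k >= 3: P[k] shifts by exactly -17
Delta array: [0, 0, 0, -17, -17, -17, -17, -17]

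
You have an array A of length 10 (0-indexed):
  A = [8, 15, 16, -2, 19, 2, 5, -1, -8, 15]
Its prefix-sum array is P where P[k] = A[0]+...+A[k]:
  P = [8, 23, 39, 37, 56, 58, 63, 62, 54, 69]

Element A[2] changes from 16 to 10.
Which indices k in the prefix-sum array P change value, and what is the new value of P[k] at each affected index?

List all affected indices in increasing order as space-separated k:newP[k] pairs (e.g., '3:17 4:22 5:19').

P[k] = A[0] + ... + A[k]
P[k] includes A[2] iff k >= 2
Affected indices: 2, 3, ..., 9; delta = -6
  P[2]: 39 + -6 = 33
  P[3]: 37 + -6 = 31
  P[4]: 56 + -6 = 50
  P[5]: 58 + -6 = 52
  P[6]: 63 + -6 = 57
  P[7]: 62 + -6 = 56
  P[8]: 54 + -6 = 48
  P[9]: 69 + -6 = 63

Answer: 2:33 3:31 4:50 5:52 6:57 7:56 8:48 9:63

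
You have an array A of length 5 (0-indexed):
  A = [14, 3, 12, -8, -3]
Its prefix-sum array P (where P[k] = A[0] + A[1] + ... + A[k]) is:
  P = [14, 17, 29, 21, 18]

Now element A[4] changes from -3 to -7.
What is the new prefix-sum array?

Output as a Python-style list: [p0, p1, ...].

Answer: [14, 17, 29, 21, 14]

Derivation:
Change: A[4] -3 -> -7, delta = -4
P[k] for k < 4: unchanged (A[4] not included)
P[k] for k >= 4: shift by delta = -4
  P[0] = 14 + 0 = 14
  P[1] = 17 + 0 = 17
  P[2] = 29 + 0 = 29
  P[3] = 21 + 0 = 21
  P[4] = 18 + -4 = 14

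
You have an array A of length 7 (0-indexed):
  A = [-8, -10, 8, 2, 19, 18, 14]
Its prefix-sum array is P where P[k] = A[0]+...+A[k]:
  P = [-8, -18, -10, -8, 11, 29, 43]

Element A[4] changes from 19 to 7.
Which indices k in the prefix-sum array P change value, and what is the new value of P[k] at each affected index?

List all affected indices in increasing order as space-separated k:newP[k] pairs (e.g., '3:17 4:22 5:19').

P[k] = A[0] + ... + A[k]
P[k] includes A[4] iff k >= 4
Affected indices: 4, 5, ..., 6; delta = -12
  P[4]: 11 + -12 = -1
  P[5]: 29 + -12 = 17
  P[6]: 43 + -12 = 31

Answer: 4:-1 5:17 6:31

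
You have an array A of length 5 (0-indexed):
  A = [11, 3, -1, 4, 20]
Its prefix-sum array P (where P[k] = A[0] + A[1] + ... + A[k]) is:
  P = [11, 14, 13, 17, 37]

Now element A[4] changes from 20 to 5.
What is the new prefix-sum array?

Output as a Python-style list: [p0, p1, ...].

Change: A[4] 20 -> 5, delta = -15
P[k] for k < 4: unchanged (A[4] not included)
P[k] for k >= 4: shift by delta = -15
  P[0] = 11 + 0 = 11
  P[1] = 14 + 0 = 14
  P[2] = 13 + 0 = 13
  P[3] = 17 + 0 = 17
  P[4] = 37 + -15 = 22

Answer: [11, 14, 13, 17, 22]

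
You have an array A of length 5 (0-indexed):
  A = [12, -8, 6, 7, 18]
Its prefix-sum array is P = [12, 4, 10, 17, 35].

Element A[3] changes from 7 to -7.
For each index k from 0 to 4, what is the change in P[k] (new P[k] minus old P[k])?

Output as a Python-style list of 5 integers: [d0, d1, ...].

Element change: A[3] 7 -> -7, delta = -14
For k < 3: P[k] unchanged, delta_P[k] = 0
For k >= 3: P[k] shifts by exactly -14
Delta array: [0, 0, 0, -14, -14]

Answer: [0, 0, 0, -14, -14]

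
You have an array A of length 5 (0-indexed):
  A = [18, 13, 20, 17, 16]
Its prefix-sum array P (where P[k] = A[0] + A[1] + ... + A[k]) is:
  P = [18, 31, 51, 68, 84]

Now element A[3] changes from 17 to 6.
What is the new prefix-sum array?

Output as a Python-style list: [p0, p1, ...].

Answer: [18, 31, 51, 57, 73]

Derivation:
Change: A[3] 17 -> 6, delta = -11
P[k] for k < 3: unchanged (A[3] not included)
P[k] for k >= 3: shift by delta = -11
  P[0] = 18 + 0 = 18
  P[1] = 31 + 0 = 31
  P[2] = 51 + 0 = 51
  P[3] = 68 + -11 = 57
  P[4] = 84 + -11 = 73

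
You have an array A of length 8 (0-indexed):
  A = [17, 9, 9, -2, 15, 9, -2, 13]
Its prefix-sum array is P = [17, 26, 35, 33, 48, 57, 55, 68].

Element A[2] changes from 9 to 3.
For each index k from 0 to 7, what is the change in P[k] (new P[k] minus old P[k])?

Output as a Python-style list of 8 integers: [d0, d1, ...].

Answer: [0, 0, -6, -6, -6, -6, -6, -6]

Derivation:
Element change: A[2] 9 -> 3, delta = -6
For k < 2: P[k] unchanged, delta_P[k] = 0
For k >= 2: P[k] shifts by exactly -6
Delta array: [0, 0, -6, -6, -6, -6, -6, -6]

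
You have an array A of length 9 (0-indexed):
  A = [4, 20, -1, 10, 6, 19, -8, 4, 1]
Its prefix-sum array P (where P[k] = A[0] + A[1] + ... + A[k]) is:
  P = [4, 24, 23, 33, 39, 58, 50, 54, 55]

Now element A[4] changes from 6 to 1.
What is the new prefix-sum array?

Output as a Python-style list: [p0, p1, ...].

Change: A[4] 6 -> 1, delta = -5
P[k] for k < 4: unchanged (A[4] not included)
P[k] for k >= 4: shift by delta = -5
  P[0] = 4 + 0 = 4
  P[1] = 24 + 0 = 24
  P[2] = 23 + 0 = 23
  P[3] = 33 + 0 = 33
  P[4] = 39 + -5 = 34
  P[5] = 58 + -5 = 53
  P[6] = 50 + -5 = 45
  P[7] = 54 + -5 = 49
  P[8] = 55 + -5 = 50

Answer: [4, 24, 23, 33, 34, 53, 45, 49, 50]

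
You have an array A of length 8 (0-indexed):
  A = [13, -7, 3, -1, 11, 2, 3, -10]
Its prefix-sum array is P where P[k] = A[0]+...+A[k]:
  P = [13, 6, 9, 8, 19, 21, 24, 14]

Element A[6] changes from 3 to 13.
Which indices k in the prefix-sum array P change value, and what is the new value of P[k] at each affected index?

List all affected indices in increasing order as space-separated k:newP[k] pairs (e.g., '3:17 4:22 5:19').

P[k] = A[0] + ... + A[k]
P[k] includes A[6] iff k >= 6
Affected indices: 6, 7, ..., 7; delta = 10
  P[6]: 24 + 10 = 34
  P[7]: 14 + 10 = 24

Answer: 6:34 7:24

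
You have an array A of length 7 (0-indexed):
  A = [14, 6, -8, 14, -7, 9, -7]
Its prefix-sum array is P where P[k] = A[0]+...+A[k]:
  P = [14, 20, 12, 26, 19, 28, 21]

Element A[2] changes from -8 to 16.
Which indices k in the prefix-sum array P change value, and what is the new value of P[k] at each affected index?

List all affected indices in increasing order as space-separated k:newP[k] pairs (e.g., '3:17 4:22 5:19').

P[k] = A[0] + ... + A[k]
P[k] includes A[2] iff k >= 2
Affected indices: 2, 3, ..., 6; delta = 24
  P[2]: 12 + 24 = 36
  P[3]: 26 + 24 = 50
  P[4]: 19 + 24 = 43
  P[5]: 28 + 24 = 52
  P[6]: 21 + 24 = 45

Answer: 2:36 3:50 4:43 5:52 6:45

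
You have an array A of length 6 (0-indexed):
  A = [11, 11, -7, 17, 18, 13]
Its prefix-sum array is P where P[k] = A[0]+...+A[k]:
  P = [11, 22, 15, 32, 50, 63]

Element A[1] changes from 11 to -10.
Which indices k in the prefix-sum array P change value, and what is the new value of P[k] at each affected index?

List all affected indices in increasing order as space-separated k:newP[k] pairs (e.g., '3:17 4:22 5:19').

P[k] = A[0] + ... + A[k]
P[k] includes A[1] iff k >= 1
Affected indices: 1, 2, ..., 5; delta = -21
  P[1]: 22 + -21 = 1
  P[2]: 15 + -21 = -6
  P[3]: 32 + -21 = 11
  P[4]: 50 + -21 = 29
  P[5]: 63 + -21 = 42

Answer: 1:1 2:-6 3:11 4:29 5:42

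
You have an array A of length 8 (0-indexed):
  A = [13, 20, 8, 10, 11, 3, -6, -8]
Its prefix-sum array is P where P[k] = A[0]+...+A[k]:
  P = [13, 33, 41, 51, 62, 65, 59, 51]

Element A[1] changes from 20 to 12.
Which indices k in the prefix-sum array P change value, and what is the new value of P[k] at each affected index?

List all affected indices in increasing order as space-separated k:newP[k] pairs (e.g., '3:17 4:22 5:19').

Answer: 1:25 2:33 3:43 4:54 5:57 6:51 7:43

Derivation:
P[k] = A[0] + ... + A[k]
P[k] includes A[1] iff k >= 1
Affected indices: 1, 2, ..., 7; delta = -8
  P[1]: 33 + -8 = 25
  P[2]: 41 + -8 = 33
  P[3]: 51 + -8 = 43
  P[4]: 62 + -8 = 54
  P[5]: 65 + -8 = 57
  P[6]: 59 + -8 = 51
  P[7]: 51 + -8 = 43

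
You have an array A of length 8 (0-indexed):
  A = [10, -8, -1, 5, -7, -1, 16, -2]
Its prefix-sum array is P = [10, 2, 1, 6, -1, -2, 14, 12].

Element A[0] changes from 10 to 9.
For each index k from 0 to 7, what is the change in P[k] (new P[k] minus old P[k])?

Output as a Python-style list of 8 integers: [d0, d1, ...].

Answer: [-1, -1, -1, -1, -1, -1, -1, -1]

Derivation:
Element change: A[0] 10 -> 9, delta = -1
For k < 0: P[k] unchanged, delta_P[k] = 0
For k >= 0: P[k] shifts by exactly -1
Delta array: [-1, -1, -1, -1, -1, -1, -1, -1]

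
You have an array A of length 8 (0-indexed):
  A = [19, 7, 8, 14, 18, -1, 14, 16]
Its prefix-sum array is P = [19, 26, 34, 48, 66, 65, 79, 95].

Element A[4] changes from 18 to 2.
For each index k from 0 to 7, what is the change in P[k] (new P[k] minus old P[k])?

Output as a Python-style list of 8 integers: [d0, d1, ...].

Answer: [0, 0, 0, 0, -16, -16, -16, -16]

Derivation:
Element change: A[4] 18 -> 2, delta = -16
For k < 4: P[k] unchanged, delta_P[k] = 0
For k >= 4: P[k] shifts by exactly -16
Delta array: [0, 0, 0, 0, -16, -16, -16, -16]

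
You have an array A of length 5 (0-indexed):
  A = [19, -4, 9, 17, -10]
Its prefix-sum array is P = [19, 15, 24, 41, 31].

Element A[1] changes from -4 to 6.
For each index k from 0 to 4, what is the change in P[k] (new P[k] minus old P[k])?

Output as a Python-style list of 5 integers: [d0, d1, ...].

Element change: A[1] -4 -> 6, delta = 10
For k < 1: P[k] unchanged, delta_P[k] = 0
For k >= 1: P[k] shifts by exactly 10
Delta array: [0, 10, 10, 10, 10]

Answer: [0, 10, 10, 10, 10]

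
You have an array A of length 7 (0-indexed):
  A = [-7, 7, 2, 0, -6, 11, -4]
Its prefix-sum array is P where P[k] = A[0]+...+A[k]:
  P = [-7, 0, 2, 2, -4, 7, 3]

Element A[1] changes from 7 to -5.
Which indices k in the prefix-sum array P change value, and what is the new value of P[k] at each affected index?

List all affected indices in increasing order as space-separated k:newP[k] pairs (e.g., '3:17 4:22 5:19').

Answer: 1:-12 2:-10 3:-10 4:-16 5:-5 6:-9

Derivation:
P[k] = A[0] + ... + A[k]
P[k] includes A[1] iff k >= 1
Affected indices: 1, 2, ..., 6; delta = -12
  P[1]: 0 + -12 = -12
  P[2]: 2 + -12 = -10
  P[3]: 2 + -12 = -10
  P[4]: -4 + -12 = -16
  P[5]: 7 + -12 = -5
  P[6]: 3 + -12 = -9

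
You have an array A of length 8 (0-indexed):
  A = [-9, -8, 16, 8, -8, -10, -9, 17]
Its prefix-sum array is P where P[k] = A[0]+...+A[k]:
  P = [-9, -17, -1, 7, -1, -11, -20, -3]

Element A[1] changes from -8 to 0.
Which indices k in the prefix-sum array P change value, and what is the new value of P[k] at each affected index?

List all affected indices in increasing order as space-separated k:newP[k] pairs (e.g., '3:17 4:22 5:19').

Answer: 1:-9 2:7 3:15 4:7 5:-3 6:-12 7:5

Derivation:
P[k] = A[0] + ... + A[k]
P[k] includes A[1] iff k >= 1
Affected indices: 1, 2, ..., 7; delta = 8
  P[1]: -17 + 8 = -9
  P[2]: -1 + 8 = 7
  P[3]: 7 + 8 = 15
  P[4]: -1 + 8 = 7
  P[5]: -11 + 8 = -3
  P[6]: -20 + 8 = -12
  P[7]: -3 + 8 = 5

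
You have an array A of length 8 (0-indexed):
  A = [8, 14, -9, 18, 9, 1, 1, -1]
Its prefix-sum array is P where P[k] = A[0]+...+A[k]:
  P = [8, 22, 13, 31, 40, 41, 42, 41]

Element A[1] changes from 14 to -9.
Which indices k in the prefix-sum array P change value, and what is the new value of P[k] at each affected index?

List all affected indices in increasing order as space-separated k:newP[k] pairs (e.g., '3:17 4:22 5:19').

P[k] = A[0] + ... + A[k]
P[k] includes A[1] iff k >= 1
Affected indices: 1, 2, ..., 7; delta = -23
  P[1]: 22 + -23 = -1
  P[2]: 13 + -23 = -10
  P[3]: 31 + -23 = 8
  P[4]: 40 + -23 = 17
  P[5]: 41 + -23 = 18
  P[6]: 42 + -23 = 19
  P[7]: 41 + -23 = 18

Answer: 1:-1 2:-10 3:8 4:17 5:18 6:19 7:18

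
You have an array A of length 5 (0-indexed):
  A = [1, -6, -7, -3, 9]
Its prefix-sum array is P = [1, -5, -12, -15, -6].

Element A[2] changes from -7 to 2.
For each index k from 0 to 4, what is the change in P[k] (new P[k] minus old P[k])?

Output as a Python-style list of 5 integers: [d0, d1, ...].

Element change: A[2] -7 -> 2, delta = 9
For k < 2: P[k] unchanged, delta_P[k] = 0
For k >= 2: P[k] shifts by exactly 9
Delta array: [0, 0, 9, 9, 9]

Answer: [0, 0, 9, 9, 9]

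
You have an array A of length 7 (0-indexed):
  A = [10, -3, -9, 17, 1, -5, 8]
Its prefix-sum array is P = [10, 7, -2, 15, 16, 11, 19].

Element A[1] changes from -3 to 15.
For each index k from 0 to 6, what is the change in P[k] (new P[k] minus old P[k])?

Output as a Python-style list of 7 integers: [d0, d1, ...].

Element change: A[1] -3 -> 15, delta = 18
For k < 1: P[k] unchanged, delta_P[k] = 0
For k >= 1: P[k] shifts by exactly 18
Delta array: [0, 18, 18, 18, 18, 18, 18]

Answer: [0, 18, 18, 18, 18, 18, 18]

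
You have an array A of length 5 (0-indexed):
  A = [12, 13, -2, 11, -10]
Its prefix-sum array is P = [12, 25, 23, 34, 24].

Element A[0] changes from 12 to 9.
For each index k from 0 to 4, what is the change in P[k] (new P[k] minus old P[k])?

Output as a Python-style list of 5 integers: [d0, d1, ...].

Element change: A[0] 12 -> 9, delta = -3
For k < 0: P[k] unchanged, delta_P[k] = 0
For k >= 0: P[k] shifts by exactly -3
Delta array: [-3, -3, -3, -3, -3]

Answer: [-3, -3, -3, -3, -3]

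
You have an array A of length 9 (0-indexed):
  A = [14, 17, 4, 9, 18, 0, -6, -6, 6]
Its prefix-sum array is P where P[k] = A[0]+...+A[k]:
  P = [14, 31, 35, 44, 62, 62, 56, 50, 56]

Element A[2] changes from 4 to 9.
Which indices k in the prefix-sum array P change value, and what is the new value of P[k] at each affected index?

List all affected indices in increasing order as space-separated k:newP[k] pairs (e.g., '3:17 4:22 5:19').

P[k] = A[0] + ... + A[k]
P[k] includes A[2] iff k >= 2
Affected indices: 2, 3, ..., 8; delta = 5
  P[2]: 35 + 5 = 40
  P[3]: 44 + 5 = 49
  P[4]: 62 + 5 = 67
  P[5]: 62 + 5 = 67
  P[6]: 56 + 5 = 61
  P[7]: 50 + 5 = 55
  P[8]: 56 + 5 = 61

Answer: 2:40 3:49 4:67 5:67 6:61 7:55 8:61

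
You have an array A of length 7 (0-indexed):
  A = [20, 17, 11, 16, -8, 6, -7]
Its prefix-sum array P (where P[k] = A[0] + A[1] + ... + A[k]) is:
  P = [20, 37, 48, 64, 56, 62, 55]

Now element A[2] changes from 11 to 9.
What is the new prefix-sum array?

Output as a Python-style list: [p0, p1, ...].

Answer: [20, 37, 46, 62, 54, 60, 53]

Derivation:
Change: A[2] 11 -> 9, delta = -2
P[k] for k < 2: unchanged (A[2] not included)
P[k] for k >= 2: shift by delta = -2
  P[0] = 20 + 0 = 20
  P[1] = 37 + 0 = 37
  P[2] = 48 + -2 = 46
  P[3] = 64 + -2 = 62
  P[4] = 56 + -2 = 54
  P[5] = 62 + -2 = 60
  P[6] = 55 + -2 = 53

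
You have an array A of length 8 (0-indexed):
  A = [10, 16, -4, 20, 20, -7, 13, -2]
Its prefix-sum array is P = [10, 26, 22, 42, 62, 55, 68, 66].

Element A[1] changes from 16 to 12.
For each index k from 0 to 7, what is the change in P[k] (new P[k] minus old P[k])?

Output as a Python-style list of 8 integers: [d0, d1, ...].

Answer: [0, -4, -4, -4, -4, -4, -4, -4]

Derivation:
Element change: A[1] 16 -> 12, delta = -4
For k < 1: P[k] unchanged, delta_P[k] = 0
For k >= 1: P[k] shifts by exactly -4
Delta array: [0, -4, -4, -4, -4, -4, -4, -4]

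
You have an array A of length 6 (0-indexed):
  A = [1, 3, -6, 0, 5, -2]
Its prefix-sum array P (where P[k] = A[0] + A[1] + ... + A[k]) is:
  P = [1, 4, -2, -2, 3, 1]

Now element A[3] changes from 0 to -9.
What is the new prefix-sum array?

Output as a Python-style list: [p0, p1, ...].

Answer: [1, 4, -2, -11, -6, -8]

Derivation:
Change: A[3] 0 -> -9, delta = -9
P[k] for k < 3: unchanged (A[3] not included)
P[k] for k >= 3: shift by delta = -9
  P[0] = 1 + 0 = 1
  P[1] = 4 + 0 = 4
  P[2] = -2 + 0 = -2
  P[3] = -2 + -9 = -11
  P[4] = 3 + -9 = -6
  P[5] = 1 + -9 = -8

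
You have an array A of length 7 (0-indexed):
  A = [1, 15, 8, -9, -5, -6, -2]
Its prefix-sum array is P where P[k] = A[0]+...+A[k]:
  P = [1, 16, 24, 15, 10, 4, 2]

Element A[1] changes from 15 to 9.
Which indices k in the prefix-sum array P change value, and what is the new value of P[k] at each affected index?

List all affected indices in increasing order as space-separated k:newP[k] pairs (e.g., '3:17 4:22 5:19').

P[k] = A[0] + ... + A[k]
P[k] includes A[1] iff k >= 1
Affected indices: 1, 2, ..., 6; delta = -6
  P[1]: 16 + -6 = 10
  P[2]: 24 + -6 = 18
  P[3]: 15 + -6 = 9
  P[4]: 10 + -6 = 4
  P[5]: 4 + -6 = -2
  P[6]: 2 + -6 = -4

Answer: 1:10 2:18 3:9 4:4 5:-2 6:-4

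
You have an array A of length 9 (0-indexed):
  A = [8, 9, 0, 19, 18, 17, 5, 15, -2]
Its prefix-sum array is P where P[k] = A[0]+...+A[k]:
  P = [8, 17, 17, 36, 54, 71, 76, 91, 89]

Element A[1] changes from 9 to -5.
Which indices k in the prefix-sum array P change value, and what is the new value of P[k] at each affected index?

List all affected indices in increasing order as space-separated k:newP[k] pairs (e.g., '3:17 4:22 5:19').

P[k] = A[0] + ... + A[k]
P[k] includes A[1] iff k >= 1
Affected indices: 1, 2, ..., 8; delta = -14
  P[1]: 17 + -14 = 3
  P[2]: 17 + -14 = 3
  P[3]: 36 + -14 = 22
  P[4]: 54 + -14 = 40
  P[5]: 71 + -14 = 57
  P[6]: 76 + -14 = 62
  P[7]: 91 + -14 = 77
  P[8]: 89 + -14 = 75

Answer: 1:3 2:3 3:22 4:40 5:57 6:62 7:77 8:75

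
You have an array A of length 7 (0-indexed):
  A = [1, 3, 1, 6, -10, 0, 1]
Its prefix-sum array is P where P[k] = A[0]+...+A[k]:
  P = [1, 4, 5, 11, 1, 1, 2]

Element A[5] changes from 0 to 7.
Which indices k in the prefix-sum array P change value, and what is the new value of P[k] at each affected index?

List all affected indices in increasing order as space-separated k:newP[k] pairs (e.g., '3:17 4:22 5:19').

Answer: 5:8 6:9

Derivation:
P[k] = A[0] + ... + A[k]
P[k] includes A[5] iff k >= 5
Affected indices: 5, 6, ..., 6; delta = 7
  P[5]: 1 + 7 = 8
  P[6]: 2 + 7 = 9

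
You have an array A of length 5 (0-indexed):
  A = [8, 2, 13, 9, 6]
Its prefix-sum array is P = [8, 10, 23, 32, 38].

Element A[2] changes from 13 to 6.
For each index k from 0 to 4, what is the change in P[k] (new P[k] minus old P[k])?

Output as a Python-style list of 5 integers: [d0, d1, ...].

Answer: [0, 0, -7, -7, -7]

Derivation:
Element change: A[2] 13 -> 6, delta = -7
For k < 2: P[k] unchanged, delta_P[k] = 0
For k >= 2: P[k] shifts by exactly -7
Delta array: [0, 0, -7, -7, -7]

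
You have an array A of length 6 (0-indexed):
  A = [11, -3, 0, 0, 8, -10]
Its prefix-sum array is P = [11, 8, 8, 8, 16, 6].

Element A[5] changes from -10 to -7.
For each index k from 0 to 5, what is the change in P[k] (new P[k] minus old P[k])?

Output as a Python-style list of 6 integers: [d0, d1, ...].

Element change: A[5] -10 -> -7, delta = 3
For k < 5: P[k] unchanged, delta_P[k] = 0
For k >= 5: P[k] shifts by exactly 3
Delta array: [0, 0, 0, 0, 0, 3]

Answer: [0, 0, 0, 0, 0, 3]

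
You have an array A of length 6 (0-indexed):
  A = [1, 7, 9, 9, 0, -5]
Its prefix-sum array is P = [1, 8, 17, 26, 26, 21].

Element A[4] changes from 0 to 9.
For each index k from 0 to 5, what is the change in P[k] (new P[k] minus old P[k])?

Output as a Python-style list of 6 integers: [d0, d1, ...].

Answer: [0, 0, 0, 0, 9, 9]

Derivation:
Element change: A[4] 0 -> 9, delta = 9
For k < 4: P[k] unchanged, delta_P[k] = 0
For k >= 4: P[k] shifts by exactly 9
Delta array: [0, 0, 0, 0, 9, 9]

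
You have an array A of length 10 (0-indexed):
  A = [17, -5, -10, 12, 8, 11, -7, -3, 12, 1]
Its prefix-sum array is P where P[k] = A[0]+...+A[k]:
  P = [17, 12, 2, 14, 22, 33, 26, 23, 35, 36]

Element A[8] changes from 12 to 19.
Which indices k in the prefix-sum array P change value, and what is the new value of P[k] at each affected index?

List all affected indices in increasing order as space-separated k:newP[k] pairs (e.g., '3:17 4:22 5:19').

Answer: 8:42 9:43

Derivation:
P[k] = A[0] + ... + A[k]
P[k] includes A[8] iff k >= 8
Affected indices: 8, 9, ..., 9; delta = 7
  P[8]: 35 + 7 = 42
  P[9]: 36 + 7 = 43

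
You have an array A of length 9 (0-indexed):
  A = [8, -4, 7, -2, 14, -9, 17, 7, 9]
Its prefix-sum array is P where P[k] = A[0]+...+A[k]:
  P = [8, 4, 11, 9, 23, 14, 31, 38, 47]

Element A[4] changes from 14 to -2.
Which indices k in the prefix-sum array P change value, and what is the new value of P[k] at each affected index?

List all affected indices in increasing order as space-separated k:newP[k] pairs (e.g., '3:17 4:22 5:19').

P[k] = A[0] + ... + A[k]
P[k] includes A[4] iff k >= 4
Affected indices: 4, 5, ..., 8; delta = -16
  P[4]: 23 + -16 = 7
  P[5]: 14 + -16 = -2
  P[6]: 31 + -16 = 15
  P[7]: 38 + -16 = 22
  P[8]: 47 + -16 = 31

Answer: 4:7 5:-2 6:15 7:22 8:31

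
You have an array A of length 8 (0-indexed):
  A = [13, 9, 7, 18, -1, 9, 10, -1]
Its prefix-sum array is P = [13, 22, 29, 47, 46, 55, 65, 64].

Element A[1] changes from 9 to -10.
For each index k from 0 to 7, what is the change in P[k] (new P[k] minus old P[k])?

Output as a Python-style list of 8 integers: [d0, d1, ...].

Element change: A[1] 9 -> -10, delta = -19
For k < 1: P[k] unchanged, delta_P[k] = 0
For k >= 1: P[k] shifts by exactly -19
Delta array: [0, -19, -19, -19, -19, -19, -19, -19]

Answer: [0, -19, -19, -19, -19, -19, -19, -19]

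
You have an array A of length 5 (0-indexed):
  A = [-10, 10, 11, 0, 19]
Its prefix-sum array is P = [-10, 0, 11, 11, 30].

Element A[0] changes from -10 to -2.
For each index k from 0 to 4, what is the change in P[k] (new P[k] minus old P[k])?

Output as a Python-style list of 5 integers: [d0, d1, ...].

Answer: [8, 8, 8, 8, 8]

Derivation:
Element change: A[0] -10 -> -2, delta = 8
For k < 0: P[k] unchanged, delta_P[k] = 0
For k >= 0: P[k] shifts by exactly 8
Delta array: [8, 8, 8, 8, 8]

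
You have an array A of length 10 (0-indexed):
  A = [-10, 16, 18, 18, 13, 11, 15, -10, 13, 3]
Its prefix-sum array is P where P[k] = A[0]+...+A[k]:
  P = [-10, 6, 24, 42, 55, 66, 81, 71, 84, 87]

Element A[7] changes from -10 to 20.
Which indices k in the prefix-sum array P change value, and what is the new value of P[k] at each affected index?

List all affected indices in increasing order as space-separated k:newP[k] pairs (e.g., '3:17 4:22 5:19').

P[k] = A[0] + ... + A[k]
P[k] includes A[7] iff k >= 7
Affected indices: 7, 8, ..., 9; delta = 30
  P[7]: 71 + 30 = 101
  P[8]: 84 + 30 = 114
  P[9]: 87 + 30 = 117

Answer: 7:101 8:114 9:117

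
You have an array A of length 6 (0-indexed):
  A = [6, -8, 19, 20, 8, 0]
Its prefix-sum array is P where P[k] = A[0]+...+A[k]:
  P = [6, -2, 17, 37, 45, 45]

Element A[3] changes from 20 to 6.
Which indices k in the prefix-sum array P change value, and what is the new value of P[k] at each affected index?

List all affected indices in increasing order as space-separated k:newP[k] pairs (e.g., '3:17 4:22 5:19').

Answer: 3:23 4:31 5:31

Derivation:
P[k] = A[0] + ... + A[k]
P[k] includes A[3] iff k >= 3
Affected indices: 3, 4, ..., 5; delta = -14
  P[3]: 37 + -14 = 23
  P[4]: 45 + -14 = 31
  P[5]: 45 + -14 = 31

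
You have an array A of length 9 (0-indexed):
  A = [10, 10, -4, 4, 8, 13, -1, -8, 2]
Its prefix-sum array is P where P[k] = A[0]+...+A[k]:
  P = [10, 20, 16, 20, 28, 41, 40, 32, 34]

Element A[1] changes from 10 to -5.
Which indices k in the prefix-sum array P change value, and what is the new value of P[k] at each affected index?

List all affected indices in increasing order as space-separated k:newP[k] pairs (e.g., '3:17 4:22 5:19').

Answer: 1:5 2:1 3:5 4:13 5:26 6:25 7:17 8:19

Derivation:
P[k] = A[0] + ... + A[k]
P[k] includes A[1] iff k >= 1
Affected indices: 1, 2, ..., 8; delta = -15
  P[1]: 20 + -15 = 5
  P[2]: 16 + -15 = 1
  P[3]: 20 + -15 = 5
  P[4]: 28 + -15 = 13
  P[5]: 41 + -15 = 26
  P[6]: 40 + -15 = 25
  P[7]: 32 + -15 = 17
  P[8]: 34 + -15 = 19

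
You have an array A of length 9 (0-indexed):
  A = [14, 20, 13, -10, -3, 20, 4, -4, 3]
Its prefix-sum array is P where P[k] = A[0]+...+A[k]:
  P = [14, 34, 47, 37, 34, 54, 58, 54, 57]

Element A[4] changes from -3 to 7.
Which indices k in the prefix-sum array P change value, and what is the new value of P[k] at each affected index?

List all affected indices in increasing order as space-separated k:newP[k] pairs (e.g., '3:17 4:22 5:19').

Answer: 4:44 5:64 6:68 7:64 8:67

Derivation:
P[k] = A[0] + ... + A[k]
P[k] includes A[4] iff k >= 4
Affected indices: 4, 5, ..., 8; delta = 10
  P[4]: 34 + 10 = 44
  P[5]: 54 + 10 = 64
  P[6]: 58 + 10 = 68
  P[7]: 54 + 10 = 64
  P[8]: 57 + 10 = 67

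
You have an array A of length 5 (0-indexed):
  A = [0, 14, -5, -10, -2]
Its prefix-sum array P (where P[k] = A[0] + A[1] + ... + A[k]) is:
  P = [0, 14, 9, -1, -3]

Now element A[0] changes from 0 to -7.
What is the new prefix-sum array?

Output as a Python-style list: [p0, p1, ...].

Answer: [-7, 7, 2, -8, -10]

Derivation:
Change: A[0] 0 -> -7, delta = -7
P[k] for k < 0: unchanged (A[0] not included)
P[k] for k >= 0: shift by delta = -7
  P[0] = 0 + -7 = -7
  P[1] = 14 + -7 = 7
  P[2] = 9 + -7 = 2
  P[3] = -1 + -7 = -8
  P[4] = -3 + -7 = -10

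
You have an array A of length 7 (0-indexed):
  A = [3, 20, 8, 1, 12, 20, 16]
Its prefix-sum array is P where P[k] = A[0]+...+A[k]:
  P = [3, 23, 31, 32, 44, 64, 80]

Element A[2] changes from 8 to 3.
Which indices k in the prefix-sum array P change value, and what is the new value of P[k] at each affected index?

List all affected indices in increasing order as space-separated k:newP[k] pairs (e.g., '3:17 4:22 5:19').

P[k] = A[0] + ... + A[k]
P[k] includes A[2] iff k >= 2
Affected indices: 2, 3, ..., 6; delta = -5
  P[2]: 31 + -5 = 26
  P[3]: 32 + -5 = 27
  P[4]: 44 + -5 = 39
  P[5]: 64 + -5 = 59
  P[6]: 80 + -5 = 75

Answer: 2:26 3:27 4:39 5:59 6:75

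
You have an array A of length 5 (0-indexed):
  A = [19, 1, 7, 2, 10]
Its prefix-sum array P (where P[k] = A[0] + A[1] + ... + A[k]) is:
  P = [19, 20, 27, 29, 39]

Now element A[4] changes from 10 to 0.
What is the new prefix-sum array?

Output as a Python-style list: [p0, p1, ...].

Answer: [19, 20, 27, 29, 29]

Derivation:
Change: A[4] 10 -> 0, delta = -10
P[k] for k < 4: unchanged (A[4] not included)
P[k] for k >= 4: shift by delta = -10
  P[0] = 19 + 0 = 19
  P[1] = 20 + 0 = 20
  P[2] = 27 + 0 = 27
  P[3] = 29 + 0 = 29
  P[4] = 39 + -10 = 29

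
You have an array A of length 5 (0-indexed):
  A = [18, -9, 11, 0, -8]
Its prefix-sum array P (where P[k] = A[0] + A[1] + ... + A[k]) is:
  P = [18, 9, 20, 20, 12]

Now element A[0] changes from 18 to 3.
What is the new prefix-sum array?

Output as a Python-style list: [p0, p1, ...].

Change: A[0] 18 -> 3, delta = -15
P[k] for k < 0: unchanged (A[0] not included)
P[k] for k >= 0: shift by delta = -15
  P[0] = 18 + -15 = 3
  P[1] = 9 + -15 = -6
  P[2] = 20 + -15 = 5
  P[3] = 20 + -15 = 5
  P[4] = 12 + -15 = -3

Answer: [3, -6, 5, 5, -3]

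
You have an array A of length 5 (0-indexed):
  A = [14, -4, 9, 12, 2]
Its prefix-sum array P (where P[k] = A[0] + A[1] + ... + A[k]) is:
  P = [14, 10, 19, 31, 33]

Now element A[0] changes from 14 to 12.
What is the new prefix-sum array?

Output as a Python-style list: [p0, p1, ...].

Change: A[0] 14 -> 12, delta = -2
P[k] for k < 0: unchanged (A[0] not included)
P[k] for k >= 0: shift by delta = -2
  P[0] = 14 + -2 = 12
  P[1] = 10 + -2 = 8
  P[2] = 19 + -2 = 17
  P[3] = 31 + -2 = 29
  P[4] = 33 + -2 = 31

Answer: [12, 8, 17, 29, 31]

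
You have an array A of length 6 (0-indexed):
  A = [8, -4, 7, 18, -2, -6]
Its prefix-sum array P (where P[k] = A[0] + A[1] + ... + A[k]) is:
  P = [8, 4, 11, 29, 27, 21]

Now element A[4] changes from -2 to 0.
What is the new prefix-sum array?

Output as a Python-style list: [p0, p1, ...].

Answer: [8, 4, 11, 29, 29, 23]

Derivation:
Change: A[4] -2 -> 0, delta = 2
P[k] for k < 4: unchanged (A[4] not included)
P[k] for k >= 4: shift by delta = 2
  P[0] = 8 + 0 = 8
  P[1] = 4 + 0 = 4
  P[2] = 11 + 0 = 11
  P[3] = 29 + 0 = 29
  P[4] = 27 + 2 = 29
  P[5] = 21 + 2 = 23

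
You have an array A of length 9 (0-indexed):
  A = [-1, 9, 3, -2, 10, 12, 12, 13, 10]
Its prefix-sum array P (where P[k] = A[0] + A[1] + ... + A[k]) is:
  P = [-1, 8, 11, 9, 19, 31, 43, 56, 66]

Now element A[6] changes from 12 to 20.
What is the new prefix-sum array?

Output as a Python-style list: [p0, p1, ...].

Answer: [-1, 8, 11, 9, 19, 31, 51, 64, 74]

Derivation:
Change: A[6] 12 -> 20, delta = 8
P[k] for k < 6: unchanged (A[6] not included)
P[k] for k >= 6: shift by delta = 8
  P[0] = -1 + 0 = -1
  P[1] = 8 + 0 = 8
  P[2] = 11 + 0 = 11
  P[3] = 9 + 0 = 9
  P[4] = 19 + 0 = 19
  P[5] = 31 + 0 = 31
  P[6] = 43 + 8 = 51
  P[7] = 56 + 8 = 64
  P[8] = 66 + 8 = 74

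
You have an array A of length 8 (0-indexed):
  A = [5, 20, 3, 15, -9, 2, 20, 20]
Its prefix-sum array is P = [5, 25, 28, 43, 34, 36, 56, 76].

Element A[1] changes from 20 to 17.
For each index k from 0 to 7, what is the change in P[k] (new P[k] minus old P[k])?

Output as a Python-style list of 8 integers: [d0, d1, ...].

Element change: A[1] 20 -> 17, delta = -3
For k < 1: P[k] unchanged, delta_P[k] = 0
For k >= 1: P[k] shifts by exactly -3
Delta array: [0, -3, -3, -3, -3, -3, -3, -3]

Answer: [0, -3, -3, -3, -3, -3, -3, -3]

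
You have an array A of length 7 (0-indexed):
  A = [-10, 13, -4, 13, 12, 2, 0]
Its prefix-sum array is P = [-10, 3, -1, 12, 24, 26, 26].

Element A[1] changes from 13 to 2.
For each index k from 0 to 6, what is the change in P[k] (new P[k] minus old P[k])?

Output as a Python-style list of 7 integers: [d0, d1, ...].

Element change: A[1] 13 -> 2, delta = -11
For k < 1: P[k] unchanged, delta_P[k] = 0
For k >= 1: P[k] shifts by exactly -11
Delta array: [0, -11, -11, -11, -11, -11, -11]

Answer: [0, -11, -11, -11, -11, -11, -11]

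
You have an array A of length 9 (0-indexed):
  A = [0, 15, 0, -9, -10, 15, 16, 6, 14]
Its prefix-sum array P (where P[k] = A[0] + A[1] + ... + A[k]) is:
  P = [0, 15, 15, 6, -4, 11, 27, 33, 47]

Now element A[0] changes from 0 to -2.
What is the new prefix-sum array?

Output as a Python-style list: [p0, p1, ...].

Change: A[0] 0 -> -2, delta = -2
P[k] for k < 0: unchanged (A[0] not included)
P[k] for k >= 0: shift by delta = -2
  P[0] = 0 + -2 = -2
  P[1] = 15 + -2 = 13
  P[2] = 15 + -2 = 13
  P[3] = 6 + -2 = 4
  P[4] = -4 + -2 = -6
  P[5] = 11 + -2 = 9
  P[6] = 27 + -2 = 25
  P[7] = 33 + -2 = 31
  P[8] = 47 + -2 = 45

Answer: [-2, 13, 13, 4, -6, 9, 25, 31, 45]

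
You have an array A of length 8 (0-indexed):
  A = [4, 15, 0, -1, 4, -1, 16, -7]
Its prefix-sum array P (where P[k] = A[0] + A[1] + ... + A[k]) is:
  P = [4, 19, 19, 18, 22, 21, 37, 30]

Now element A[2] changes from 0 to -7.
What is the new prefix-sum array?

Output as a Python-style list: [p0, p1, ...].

Answer: [4, 19, 12, 11, 15, 14, 30, 23]

Derivation:
Change: A[2] 0 -> -7, delta = -7
P[k] for k < 2: unchanged (A[2] not included)
P[k] for k >= 2: shift by delta = -7
  P[0] = 4 + 0 = 4
  P[1] = 19 + 0 = 19
  P[2] = 19 + -7 = 12
  P[3] = 18 + -7 = 11
  P[4] = 22 + -7 = 15
  P[5] = 21 + -7 = 14
  P[6] = 37 + -7 = 30
  P[7] = 30 + -7 = 23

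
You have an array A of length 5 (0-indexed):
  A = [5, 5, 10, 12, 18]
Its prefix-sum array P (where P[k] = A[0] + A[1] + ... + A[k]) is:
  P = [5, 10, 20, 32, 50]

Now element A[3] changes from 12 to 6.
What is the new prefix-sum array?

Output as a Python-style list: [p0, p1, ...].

Answer: [5, 10, 20, 26, 44]

Derivation:
Change: A[3] 12 -> 6, delta = -6
P[k] for k < 3: unchanged (A[3] not included)
P[k] for k >= 3: shift by delta = -6
  P[0] = 5 + 0 = 5
  P[1] = 10 + 0 = 10
  P[2] = 20 + 0 = 20
  P[3] = 32 + -6 = 26
  P[4] = 50 + -6 = 44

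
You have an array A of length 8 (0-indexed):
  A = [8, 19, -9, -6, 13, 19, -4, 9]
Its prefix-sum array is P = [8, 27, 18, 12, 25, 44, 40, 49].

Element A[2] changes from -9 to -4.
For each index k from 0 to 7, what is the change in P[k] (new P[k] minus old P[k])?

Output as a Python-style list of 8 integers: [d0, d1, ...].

Answer: [0, 0, 5, 5, 5, 5, 5, 5]

Derivation:
Element change: A[2] -9 -> -4, delta = 5
For k < 2: P[k] unchanged, delta_P[k] = 0
For k >= 2: P[k] shifts by exactly 5
Delta array: [0, 0, 5, 5, 5, 5, 5, 5]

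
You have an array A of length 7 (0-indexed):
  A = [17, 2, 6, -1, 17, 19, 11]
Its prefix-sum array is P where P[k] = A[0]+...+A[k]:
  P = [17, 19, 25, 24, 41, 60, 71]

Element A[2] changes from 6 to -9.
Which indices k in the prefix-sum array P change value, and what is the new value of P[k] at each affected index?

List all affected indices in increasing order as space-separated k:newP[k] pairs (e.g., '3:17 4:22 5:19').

P[k] = A[0] + ... + A[k]
P[k] includes A[2] iff k >= 2
Affected indices: 2, 3, ..., 6; delta = -15
  P[2]: 25 + -15 = 10
  P[3]: 24 + -15 = 9
  P[4]: 41 + -15 = 26
  P[5]: 60 + -15 = 45
  P[6]: 71 + -15 = 56

Answer: 2:10 3:9 4:26 5:45 6:56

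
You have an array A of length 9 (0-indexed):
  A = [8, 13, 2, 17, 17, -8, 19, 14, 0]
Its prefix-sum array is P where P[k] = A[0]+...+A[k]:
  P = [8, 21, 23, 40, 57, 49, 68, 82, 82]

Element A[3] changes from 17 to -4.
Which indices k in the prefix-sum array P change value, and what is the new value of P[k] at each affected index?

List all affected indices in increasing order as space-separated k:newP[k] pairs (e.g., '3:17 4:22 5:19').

P[k] = A[0] + ... + A[k]
P[k] includes A[3] iff k >= 3
Affected indices: 3, 4, ..., 8; delta = -21
  P[3]: 40 + -21 = 19
  P[4]: 57 + -21 = 36
  P[5]: 49 + -21 = 28
  P[6]: 68 + -21 = 47
  P[7]: 82 + -21 = 61
  P[8]: 82 + -21 = 61

Answer: 3:19 4:36 5:28 6:47 7:61 8:61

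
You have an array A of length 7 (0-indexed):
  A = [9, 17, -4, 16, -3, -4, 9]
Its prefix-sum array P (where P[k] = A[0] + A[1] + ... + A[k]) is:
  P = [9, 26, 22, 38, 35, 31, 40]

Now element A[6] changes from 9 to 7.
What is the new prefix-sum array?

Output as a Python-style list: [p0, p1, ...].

Answer: [9, 26, 22, 38, 35, 31, 38]

Derivation:
Change: A[6] 9 -> 7, delta = -2
P[k] for k < 6: unchanged (A[6] not included)
P[k] for k >= 6: shift by delta = -2
  P[0] = 9 + 0 = 9
  P[1] = 26 + 0 = 26
  P[2] = 22 + 0 = 22
  P[3] = 38 + 0 = 38
  P[4] = 35 + 0 = 35
  P[5] = 31 + 0 = 31
  P[6] = 40 + -2 = 38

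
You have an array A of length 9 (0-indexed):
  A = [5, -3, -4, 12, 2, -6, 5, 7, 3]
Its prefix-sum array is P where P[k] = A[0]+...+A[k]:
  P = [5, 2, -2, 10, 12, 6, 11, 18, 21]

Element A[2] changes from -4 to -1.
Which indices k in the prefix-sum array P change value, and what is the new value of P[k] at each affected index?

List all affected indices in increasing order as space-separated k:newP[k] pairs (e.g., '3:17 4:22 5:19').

P[k] = A[0] + ... + A[k]
P[k] includes A[2] iff k >= 2
Affected indices: 2, 3, ..., 8; delta = 3
  P[2]: -2 + 3 = 1
  P[3]: 10 + 3 = 13
  P[4]: 12 + 3 = 15
  P[5]: 6 + 3 = 9
  P[6]: 11 + 3 = 14
  P[7]: 18 + 3 = 21
  P[8]: 21 + 3 = 24

Answer: 2:1 3:13 4:15 5:9 6:14 7:21 8:24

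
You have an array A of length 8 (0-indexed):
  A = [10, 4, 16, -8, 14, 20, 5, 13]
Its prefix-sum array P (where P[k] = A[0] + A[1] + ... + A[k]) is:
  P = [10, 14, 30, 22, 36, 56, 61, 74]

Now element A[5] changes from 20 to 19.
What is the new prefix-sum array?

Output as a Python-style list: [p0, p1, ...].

Change: A[5] 20 -> 19, delta = -1
P[k] for k < 5: unchanged (A[5] not included)
P[k] for k >= 5: shift by delta = -1
  P[0] = 10 + 0 = 10
  P[1] = 14 + 0 = 14
  P[2] = 30 + 0 = 30
  P[3] = 22 + 0 = 22
  P[4] = 36 + 0 = 36
  P[5] = 56 + -1 = 55
  P[6] = 61 + -1 = 60
  P[7] = 74 + -1 = 73

Answer: [10, 14, 30, 22, 36, 55, 60, 73]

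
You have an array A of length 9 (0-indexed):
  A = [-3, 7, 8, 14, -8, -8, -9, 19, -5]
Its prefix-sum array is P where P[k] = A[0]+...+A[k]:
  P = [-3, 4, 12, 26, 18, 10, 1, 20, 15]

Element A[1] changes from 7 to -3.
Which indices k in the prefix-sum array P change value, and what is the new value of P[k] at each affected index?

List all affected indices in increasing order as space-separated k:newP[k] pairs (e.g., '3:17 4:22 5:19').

Answer: 1:-6 2:2 3:16 4:8 5:0 6:-9 7:10 8:5

Derivation:
P[k] = A[0] + ... + A[k]
P[k] includes A[1] iff k >= 1
Affected indices: 1, 2, ..., 8; delta = -10
  P[1]: 4 + -10 = -6
  P[2]: 12 + -10 = 2
  P[3]: 26 + -10 = 16
  P[4]: 18 + -10 = 8
  P[5]: 10 + -10 = 0
  P[6]: 1 + -10 = -9
  P[7]: 20 + -10 = 10
  P[8]: 15 + -10 = 5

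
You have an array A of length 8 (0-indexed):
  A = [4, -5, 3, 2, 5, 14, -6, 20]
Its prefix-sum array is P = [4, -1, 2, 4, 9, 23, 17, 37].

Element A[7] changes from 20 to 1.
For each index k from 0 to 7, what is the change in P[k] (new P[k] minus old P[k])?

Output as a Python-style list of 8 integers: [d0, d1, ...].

Answer: [0, 0, 0, 0, 0, 0, 0, -19]

Derivation:
Element change: A[7] 20 -> 1, delta = -19
For k < 7: P[k] unchanged, delta_P[k] = 0
For k >= 7: P[k] shifts by exactly -19
Delta array: [0, 0, 0, 0, 0, 0, 0, -19]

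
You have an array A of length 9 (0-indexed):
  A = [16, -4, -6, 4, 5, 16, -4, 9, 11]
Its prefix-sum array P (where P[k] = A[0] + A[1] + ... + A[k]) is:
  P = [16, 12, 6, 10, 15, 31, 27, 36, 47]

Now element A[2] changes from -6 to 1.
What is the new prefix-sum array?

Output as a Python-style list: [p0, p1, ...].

Answer: [16, 12, 13, 17, 22, 38, 34, 43, 54]

Derivation:
Change: A[2] -6 -> 1, delta = 7
P[k] for k < 2: unchanged (A[2] not included)
P[k] for k >= 2: shift by delta = 7
  P[0] = 16 + 0 = 16
  P[1] = 12 + 0 = 12
  P[2] = 6 + 7 = 13
  P[3] = 10 + 7 = 17
  P[4] = 15 + 7 = 22
  P[5] = 31 + 7 = 38
  P[6] = 27 + 7 = 34
  P[7] = 36 + 7 = 43
  P[8] = 47 + 7 = 54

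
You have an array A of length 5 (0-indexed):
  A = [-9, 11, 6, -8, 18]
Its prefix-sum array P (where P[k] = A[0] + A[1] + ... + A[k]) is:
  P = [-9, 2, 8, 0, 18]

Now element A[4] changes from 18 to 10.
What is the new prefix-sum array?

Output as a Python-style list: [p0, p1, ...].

Change: A[4] 18 -> 10, delta = -8
P[k] for k < 4: unchanged (A[4] not included)
P[k] for k >= 4: shift by delta = -8
  P[0] = -9 + 0 = -9
  P[1] = 2 + 0 = 2
  P[2] = 8 + 0 = 8
  P[3] = 0 + 0 = 0
  P[4] = 18 + -8 = 10

Answer: [-9, 2, 8, 0, 10]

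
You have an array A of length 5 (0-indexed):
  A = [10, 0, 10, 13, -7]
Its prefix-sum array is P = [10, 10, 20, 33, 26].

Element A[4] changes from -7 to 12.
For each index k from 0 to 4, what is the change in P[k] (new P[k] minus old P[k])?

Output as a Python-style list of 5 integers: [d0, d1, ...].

Element change: A[4] -7 -> 12, delta = 19
For k < 4: P[k] unchanged, delta_P[k] = 0
For k >= 4: P[k] shifts by exactly 19
Delta array: [0, 0, 0, 0, 19]

Answer: [0, 0, 0, 0, 19]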